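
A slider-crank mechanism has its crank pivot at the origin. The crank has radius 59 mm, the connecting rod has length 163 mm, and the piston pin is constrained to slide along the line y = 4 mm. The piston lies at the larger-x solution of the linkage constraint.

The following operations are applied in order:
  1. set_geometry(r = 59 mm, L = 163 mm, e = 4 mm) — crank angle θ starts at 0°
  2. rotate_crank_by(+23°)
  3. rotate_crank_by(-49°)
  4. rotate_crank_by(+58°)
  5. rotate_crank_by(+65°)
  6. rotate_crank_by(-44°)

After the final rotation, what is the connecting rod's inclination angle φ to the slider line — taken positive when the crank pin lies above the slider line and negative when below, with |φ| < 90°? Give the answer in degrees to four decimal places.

set_geometry: r = 59 mm, L = 163 mm, e = 4 mm; θ ← 0°
rotate_crank_by(+23°): θ ← 0° +23° = 23°
rotate_crank_by(-49°): θ ← 23° -49° = -26°
rotate_crank_by(+58°): θ ← -26° +58° = 32°
rotate_crank_by(+65°): θ ← 32° +65° = 97°
rotate_crank_by(-44°): θ ← 97° -44° = 53°
crank pin P = (r cos θ, r sin θ) = (35.507086, 47.119495)
h = r sin θ − e = 47.119495 − 4 = 43.119495
sin φ = h / L = 43.119495 / 163 = 0.26453678
φ = arcsin(0.26453678) = 15.339430°

15.3394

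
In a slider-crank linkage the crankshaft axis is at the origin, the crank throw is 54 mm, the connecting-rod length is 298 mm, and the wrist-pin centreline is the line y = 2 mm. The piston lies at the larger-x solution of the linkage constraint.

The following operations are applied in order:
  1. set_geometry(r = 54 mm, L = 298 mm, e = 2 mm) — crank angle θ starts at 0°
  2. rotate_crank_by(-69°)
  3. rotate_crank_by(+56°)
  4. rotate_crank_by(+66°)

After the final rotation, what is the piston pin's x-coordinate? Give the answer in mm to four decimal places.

set_geometry: r = 54 mm, L = 298 mm, e = 2 mm; θ ← 0°
rotate_crank_by(-69°): θ ← 0° -69° = -69°
rotate_crank_by(+56°): θ ← -69° +56° = -13°
rotate_crank_by(+66°): θ ← -13° +66° = 53°
crank pin P = (r cos θ, r sin θ) = (32.498011, 43.126318)
h = r sin θ − e = 43.126318 − 2 = 41.126318
x = r cos θ + √(L² − h²) = 32.498011 + √(88804.0 − 1691.3740) = 32.498011 + 295.148481 = 327.646493

327.6465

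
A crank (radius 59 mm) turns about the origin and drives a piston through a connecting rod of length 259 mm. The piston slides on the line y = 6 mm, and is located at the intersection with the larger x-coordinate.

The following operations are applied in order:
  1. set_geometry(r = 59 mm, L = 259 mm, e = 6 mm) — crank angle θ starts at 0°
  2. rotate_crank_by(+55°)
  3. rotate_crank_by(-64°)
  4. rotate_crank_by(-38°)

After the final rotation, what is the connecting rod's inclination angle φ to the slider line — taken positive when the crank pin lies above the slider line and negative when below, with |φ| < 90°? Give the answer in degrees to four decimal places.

set_geometry: r = 59 mm, L = 259 mm, e = 6 mm; θ ← 0°
rotate_crank_by(+55°): θ ← 0° +55° = 55°
rotate_crank_by(-64°): θ ← 55° -64° = -9°
rotate_crank_by(-38°): θ ← -9° -38° = -47°
crank pin P = (r cos θ, r sin θ) = (40.237903, -43.149868)
h = r sin θ − e = -43.149868 − 6 = -49.149868
sin φ = h / L = -49.149868 / 259 = -0.18976783
φ = arcsin(-0.18976783) = -10.939235°

-10.9392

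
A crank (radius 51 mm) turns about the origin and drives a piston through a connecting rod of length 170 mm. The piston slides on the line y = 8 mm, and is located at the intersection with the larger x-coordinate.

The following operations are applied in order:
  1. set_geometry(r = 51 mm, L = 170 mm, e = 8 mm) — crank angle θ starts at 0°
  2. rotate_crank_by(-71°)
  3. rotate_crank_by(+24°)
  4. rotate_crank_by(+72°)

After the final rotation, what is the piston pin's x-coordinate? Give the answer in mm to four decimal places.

215.6805

set_geometry: r = 51 mm, L = 170 mm, e = 8 mm; θ ← 0°
rotate_crank_by(-71°): θ ← 0° -71° = -71°
rotate_crank_by(+24°): θ ← -71° +24° = -47°
rotate_crank_by(+72°): θ ← -47° +72° = 25°
crank pin P = (r cos θ, r sin θ) = (46.221697, 21.553531)
h = r sin θ − e = 21.553531 − 8 = 13.553531
x = r cos θ + √(L² − h²) = 46.221697 + √(28900.0 − 183.6982) = 46.221697 + 169.458850 = 215.680547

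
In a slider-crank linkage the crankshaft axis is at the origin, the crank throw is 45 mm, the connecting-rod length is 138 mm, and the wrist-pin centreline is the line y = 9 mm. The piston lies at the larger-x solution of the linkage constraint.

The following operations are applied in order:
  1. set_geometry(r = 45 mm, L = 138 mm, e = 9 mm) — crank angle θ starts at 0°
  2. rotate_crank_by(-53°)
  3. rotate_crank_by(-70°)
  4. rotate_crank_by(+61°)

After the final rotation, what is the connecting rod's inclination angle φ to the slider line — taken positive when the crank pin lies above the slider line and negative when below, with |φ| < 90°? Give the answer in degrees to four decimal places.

-20.6792

set_geometry: r = 45 mm, L = 138 mm, e = 9 mm; θ ← 0°
rotate_crank_by(-53°): θ ← 0° -53° = -53°
rotate_crank_by(-70°): θ ← -53° -70° = -123°
rotate_crank_by(+61°): θ ← -123° +61° = -62°
crank pin P = (r cos θ, r sin θ) = (21.126220, -39.732642)
h = r sin θ − e = -39.732642 − 9 = -48.732642
sin φ = h / L = -48.732642 / 138 = -0.35313508
φ = arcsin(-0.35313508) = -20.679191°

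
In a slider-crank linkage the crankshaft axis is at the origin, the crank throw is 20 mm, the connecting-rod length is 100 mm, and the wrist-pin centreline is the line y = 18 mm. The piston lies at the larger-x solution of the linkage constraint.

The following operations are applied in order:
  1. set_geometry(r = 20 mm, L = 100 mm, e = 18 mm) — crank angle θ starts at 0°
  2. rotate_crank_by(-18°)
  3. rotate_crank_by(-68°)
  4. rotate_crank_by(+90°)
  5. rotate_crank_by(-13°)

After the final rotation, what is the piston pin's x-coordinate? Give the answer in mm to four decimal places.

set_geometry: r = 20 mm, L = 100 mm, e = 18 mm; θ ← 0°
rotate_crank_by(-18°): θ ← 0° -18° = -18°
rotate_crank_by(-68°): θ ← -18° -68° = -86°
rotate_crank_by(+90°): θ ← -86° +90° = 4°
rotate_crank_by(-13°): θ ← 4° -13° = -9°
crank pin P = (r cos θ, r sin θ) = (19.753767, -3.128689)
h = r sin θ − e = -3.128689 − 18 = -21.128689
x = r cos θ + √(L² − h²) = 19.753767 + √(10000.0 − 446.4215) = 19.753767 + 97.742409 = 117.496176

117.4962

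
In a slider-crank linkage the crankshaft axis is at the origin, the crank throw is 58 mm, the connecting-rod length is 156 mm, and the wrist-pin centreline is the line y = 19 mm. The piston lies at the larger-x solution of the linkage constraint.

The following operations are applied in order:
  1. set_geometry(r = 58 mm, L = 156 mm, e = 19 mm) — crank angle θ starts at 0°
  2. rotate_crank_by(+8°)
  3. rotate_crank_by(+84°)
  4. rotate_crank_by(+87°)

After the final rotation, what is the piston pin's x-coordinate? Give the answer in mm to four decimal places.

set_geometry: r = 58 mm, L = 156 mm, e = 19 mm; θ ← 0°
rotate_crank_by(+8°): θ ← 0° +8° = 8°
rotate_crank_by(+84°): θ ← 8° +84° = 92°
rotate_crank_by(+87°): θ ← 92° +87° = 179°
crank pin P = (r cos θ, r sin θ) = (-57.991166, 1.012240)
h = r sin θ − e = 1.012240 − 19 = -17.987760
x = r cos θ + √(L² − h²) = -57.991166 + √(24336.0 − 323.5595) = -57.991166 + 154.959480 = 96.968314

96.9683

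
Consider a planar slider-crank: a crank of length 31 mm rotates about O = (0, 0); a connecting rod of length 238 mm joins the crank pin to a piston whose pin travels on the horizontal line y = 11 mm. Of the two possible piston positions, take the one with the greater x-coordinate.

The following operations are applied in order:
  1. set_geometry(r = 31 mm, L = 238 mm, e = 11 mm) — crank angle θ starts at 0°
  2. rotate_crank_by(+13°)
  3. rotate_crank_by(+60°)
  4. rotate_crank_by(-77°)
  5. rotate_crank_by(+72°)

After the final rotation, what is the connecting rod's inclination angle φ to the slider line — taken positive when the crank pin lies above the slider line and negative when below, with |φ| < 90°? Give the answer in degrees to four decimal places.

set_geometry: r = 31 mm, L = 238 mm, e = 11 mm; θ ← 0°
rotate_crank_by(+13°): θ ← 0° +13° = 13°
rotate_crank_by(+60°): θ ← 13° +60° = 73°
rotate_crank_by(-77°): θ ← 73° -77° = -4°
rotate_crank_by(+72°): θ ← -4° +72° = 68°
crank pin P = (r cos θ, r sin θ) = (11.612804, 28.742699)
h = r sin θ − e = 28.742699 − 11 = 17.742699
sin φ = h / L = 17.742699 / 238 = 0.07454916
φ = arcsin(0.07454916) = 4.275318°

4.2753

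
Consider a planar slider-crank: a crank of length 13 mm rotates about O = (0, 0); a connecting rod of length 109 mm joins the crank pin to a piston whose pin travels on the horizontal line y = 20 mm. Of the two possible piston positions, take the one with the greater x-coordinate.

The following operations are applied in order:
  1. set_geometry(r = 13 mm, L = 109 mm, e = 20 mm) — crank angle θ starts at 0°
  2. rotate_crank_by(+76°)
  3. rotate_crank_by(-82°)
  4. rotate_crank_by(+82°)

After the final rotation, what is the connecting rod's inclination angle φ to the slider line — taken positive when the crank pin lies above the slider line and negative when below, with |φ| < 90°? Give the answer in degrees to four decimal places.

set_geometry: r = 13 mm, L = 109 mm, e = 20 mm; θ ← 0°
rotate_crank_by(+76°): θ ← 0° +76° = 76°
rotate_crank_by(-82°): θ ← 76° -82° = -6°
rotate_crank_by(+82°): θ ← -6° +82° = 76°
crank pin P = (r cos θ, r sin θ) = (3.144985, 12.613844)
h = r sin θ − e = 12.613844 − 20 = -7.386156
sin φ = h / L = -7.386156 / 109 = -0.06776290
φ = arcsin(-0.06776290) = -3.885505°

-3.8855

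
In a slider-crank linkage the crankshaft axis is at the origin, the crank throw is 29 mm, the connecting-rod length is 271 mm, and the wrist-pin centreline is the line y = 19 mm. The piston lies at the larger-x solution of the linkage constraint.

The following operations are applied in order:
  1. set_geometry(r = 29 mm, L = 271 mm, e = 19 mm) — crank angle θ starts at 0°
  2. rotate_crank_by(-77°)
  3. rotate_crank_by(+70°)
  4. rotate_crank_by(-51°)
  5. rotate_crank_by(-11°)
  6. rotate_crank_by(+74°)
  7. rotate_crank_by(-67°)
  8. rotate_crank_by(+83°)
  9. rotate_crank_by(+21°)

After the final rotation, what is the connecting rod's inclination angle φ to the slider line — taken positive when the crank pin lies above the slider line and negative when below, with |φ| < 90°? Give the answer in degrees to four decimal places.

set_geometry: r = 29 mm, L = 271 mm, e = 19 mm; θ ← 0°
rotate_crank_by(-77°): θ ← 0° -77° = -77°
rotate_crank_by(+70°): θ ← -77° +70° = -7°
rotate_crank_by(-51°): θ ← -7° -51° = -58°
rotate_crank_by(-11°): θ ← -58° -11° = -69°
rotate_crank_by(+74°): θ ← -69° +74° = 5°
rotate_crank_by(-67°): θ ← 5° -67° = -62°
rotate_crank_by(+83°): θ ← -62° +83° = 21°
rotate_crank_by(+21°): θ ← 21° +21° = 42°
crank pin P = (r cos θ, r sin θ) = (21.551200, 19.404788)
h = r sin θ − e = 19.404788 − 19 = 0.404788
sin φ = h / L = 0.404788 / 271 = 0.00149368
φ = arcsin(0.00149368) = 0.085582°

0.0856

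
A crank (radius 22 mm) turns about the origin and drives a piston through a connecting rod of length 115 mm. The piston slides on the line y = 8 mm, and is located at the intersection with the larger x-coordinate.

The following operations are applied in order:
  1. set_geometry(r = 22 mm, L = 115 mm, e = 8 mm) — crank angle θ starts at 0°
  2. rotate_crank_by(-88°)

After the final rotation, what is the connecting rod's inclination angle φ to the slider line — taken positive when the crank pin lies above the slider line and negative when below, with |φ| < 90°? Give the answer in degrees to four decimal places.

set_geometry: r = 22 mm, L = 115 mm, e = 8 mm; θ ← 0°
rotate_crank_by(-88°): θ ← 0° -88° = -88°
crank pin P = (r cos θ, r sin θ) = (0.767789, -21.986598)
h = r sin θ − e = -21.986598 − 8 = -29.986598
sin φ = h / L = -29.986598 / 115 = -0.26075303
φ = arcsin(-0.26075303) = -15.114749°

-15.1147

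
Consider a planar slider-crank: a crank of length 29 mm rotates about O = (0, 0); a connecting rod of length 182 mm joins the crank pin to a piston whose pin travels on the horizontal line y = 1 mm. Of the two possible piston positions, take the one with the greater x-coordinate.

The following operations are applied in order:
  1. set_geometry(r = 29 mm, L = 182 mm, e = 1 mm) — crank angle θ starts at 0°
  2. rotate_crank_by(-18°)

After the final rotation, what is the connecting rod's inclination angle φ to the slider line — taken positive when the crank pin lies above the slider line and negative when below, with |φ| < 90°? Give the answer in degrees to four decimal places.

set_geometry: r = 29 mm, L = 182 mm, e = 1 mm; θ ← 0°
rotate_crank_by(-18°): θ ← 0° -18° = -18°
crank pin P = (r cos θ, r sin θ) = (27.580639, -8.961493)
h = r sin θ − e = -8.961493 − 1 = -9.961493
sin φ = h / L = -9.961493 / 182 = -0.05473348
φ = arcsin(-0.05473348) = -3.137565°

-3.1376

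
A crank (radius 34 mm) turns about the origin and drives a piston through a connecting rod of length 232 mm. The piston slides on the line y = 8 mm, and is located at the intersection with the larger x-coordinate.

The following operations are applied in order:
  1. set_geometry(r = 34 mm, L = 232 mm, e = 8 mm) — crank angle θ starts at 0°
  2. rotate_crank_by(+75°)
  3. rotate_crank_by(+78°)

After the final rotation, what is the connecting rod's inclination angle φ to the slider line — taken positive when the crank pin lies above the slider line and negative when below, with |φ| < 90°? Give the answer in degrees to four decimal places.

1.8367

set_geometry: r = 34 mm, L = 232 mm, e = 8 mm; θ ← 0°
rotate_crank_by(+75°): θ ← 0° +75° = 75°
rotate_crank_by(+78°): θ ← 75° +78° = 153°
crank pin P = (r cos θ, r sin θ) = (-30.294222, 15.435677)
h = r sin θ − e = 15.435677 − 8 = 7.435677
sin φ = h / L = 7.435677 / 232 = 0.03205033
φ = arcsin(0.03205033) = 1.836663°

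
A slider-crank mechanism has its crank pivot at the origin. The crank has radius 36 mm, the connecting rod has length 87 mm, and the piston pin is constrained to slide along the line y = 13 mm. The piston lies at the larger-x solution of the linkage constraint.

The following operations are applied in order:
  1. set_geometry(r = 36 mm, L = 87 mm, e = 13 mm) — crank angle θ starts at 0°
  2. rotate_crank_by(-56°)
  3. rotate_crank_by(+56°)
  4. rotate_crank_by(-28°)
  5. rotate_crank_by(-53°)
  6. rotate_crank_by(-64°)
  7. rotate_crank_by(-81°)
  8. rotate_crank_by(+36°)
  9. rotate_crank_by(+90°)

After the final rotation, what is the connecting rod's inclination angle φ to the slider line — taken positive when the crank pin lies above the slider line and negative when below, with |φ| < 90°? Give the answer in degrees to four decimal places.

-33.8439

set_geometry: r = 36 mm, L = 87 mm, e = 13 mm; θ ← 0°
rotate_crank_by(-56°): θ ← 0° -56° = -56°
rotate_crank_by(+56°): θ ← -56° +56° = 0°
rotate_crank_by(-28°): θ ← 0° -28° = -28°
rotate_crank_by(-53°): θ ← -28° -53° = -81°
rotate_crank_by(-64°): θ ← -81° -64° = -145°
rotate_crank_by(-81°): θ ← -145° -81° = -226°
rotate_crank_by(+36°): θ ← -226° +36° = -190°
rotate_crank_by(+90°): θ ← -190° +90° = -100°
crank pin P = (r cos θ, r sin θ) = (-6.251334, -35.453079)
h = r sin θ − e = -35.453079 − 13 = -48.453079
sin φ = h / L = -48.453079 / 87 = -0.55693194
φ = arcsin(-0.55693194) = -33.843886°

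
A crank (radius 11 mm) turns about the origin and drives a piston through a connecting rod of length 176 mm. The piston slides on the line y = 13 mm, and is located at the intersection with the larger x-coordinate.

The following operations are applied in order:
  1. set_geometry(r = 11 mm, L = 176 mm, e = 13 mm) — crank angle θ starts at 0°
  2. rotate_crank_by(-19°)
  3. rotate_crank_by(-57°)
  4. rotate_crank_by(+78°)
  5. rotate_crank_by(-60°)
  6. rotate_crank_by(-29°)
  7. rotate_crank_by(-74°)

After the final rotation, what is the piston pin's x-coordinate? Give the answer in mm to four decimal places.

set_geometry: r = 11 mm, L = 176 mm, e = 13 mm; θ ← 0°
rotate_crank_by(-19°): θ ← 0° -19° = -19°
rotate_crank_by(-57°): θ ← -19° -57° = -76°
rotate_crank_by(+78°): θ ← -76° +78° = 2°
rotate_crank_by(-60°): θ ← 2° -60° = -58°
rotate_crank_by(-29°): θ ← -58° -29° = -87°
rotate_crank_by(-74°): θ ← -87° -74° = -161°
crank pin P = (r cos θ, r sin θ) = (-10.400704, -3.581250)
h = r sin θ − e = -3.581250 − 13 = -16.581250
x = r cos θ + √(L² − h²) = -10.400704 + √(30976.0 − 274.9378) = -10.400704 + 175.217186 = 164.816481

164.8165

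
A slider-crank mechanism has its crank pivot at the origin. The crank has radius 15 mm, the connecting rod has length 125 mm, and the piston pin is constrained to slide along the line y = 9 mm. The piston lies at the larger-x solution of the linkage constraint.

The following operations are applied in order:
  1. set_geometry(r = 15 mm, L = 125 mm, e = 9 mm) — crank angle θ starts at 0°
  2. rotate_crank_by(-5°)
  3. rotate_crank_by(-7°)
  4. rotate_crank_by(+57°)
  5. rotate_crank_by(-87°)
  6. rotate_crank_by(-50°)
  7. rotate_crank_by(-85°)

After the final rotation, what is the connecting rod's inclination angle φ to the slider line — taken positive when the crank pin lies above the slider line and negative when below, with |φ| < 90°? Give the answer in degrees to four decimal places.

set_geometry: r = 15 mm, L = 125 mm, e = 9 mm; θ ← 0°
rotate_crank_by(-5°): θ ← 0° -5° = -5°
rotate_crank_by(-7°): θ ← -5° -7° = -12°
rotate_crank_by(+57°): θ ← -12° +57° = 45°
rotate_crank_by(-87°): θ ← 45° -87° = -42°
rotate_crank_by(-50°): θ ← -42° -50° = -92°
rotate_crank_by(-85°): θ ← -92° -85° = -177°
crank pin P = (r cos θ, r sin θ) = (-14.979443, -0.785039)
h = r sin θ − e = -0.785039 − 9 = -9.785039
sin φ = h / L = -9.785039 / 125 = -0.07828031
φ = arcsin(-0.07828031) = -4.489725°

-4.4897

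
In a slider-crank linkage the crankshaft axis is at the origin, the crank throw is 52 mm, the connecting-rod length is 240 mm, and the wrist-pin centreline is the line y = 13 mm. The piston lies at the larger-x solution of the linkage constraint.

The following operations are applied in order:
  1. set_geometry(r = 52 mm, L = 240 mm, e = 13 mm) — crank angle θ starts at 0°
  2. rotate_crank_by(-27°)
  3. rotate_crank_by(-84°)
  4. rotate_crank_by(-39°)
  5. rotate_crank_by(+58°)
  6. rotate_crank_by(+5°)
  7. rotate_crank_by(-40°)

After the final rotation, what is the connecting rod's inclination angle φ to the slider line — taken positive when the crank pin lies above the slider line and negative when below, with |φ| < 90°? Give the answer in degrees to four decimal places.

set_geometry: r = 52 mm, L = 240 mm, e = 13 mm; θ ← 0°
rotate_crank_by(-27°): θ ← 0° -27° = -27°
rotate_crank_by(-84°): θ ← -27° -84° = -111°
rotate_crank_by(-39°): θ ← -111° -39° = -150°
rotate_crank_by(+58°): θ ← -150° +58° = -92°
rotate_crank_by(+5°): θ ← -92° +5° = -87°
rotate_crank_by(-40°): θ ← -87° -40° = -127°
crank pin P = (r cos θ, r sin θ) = (-31.294381, -41.529047)
h = r sin θ − e = -41.529047 − 13 = -54.529047
sin φ = h / L = -54.529047 / 240 = -0.22720436
φ = arcsin(-0.22720436) = -13.132536°

-13.1325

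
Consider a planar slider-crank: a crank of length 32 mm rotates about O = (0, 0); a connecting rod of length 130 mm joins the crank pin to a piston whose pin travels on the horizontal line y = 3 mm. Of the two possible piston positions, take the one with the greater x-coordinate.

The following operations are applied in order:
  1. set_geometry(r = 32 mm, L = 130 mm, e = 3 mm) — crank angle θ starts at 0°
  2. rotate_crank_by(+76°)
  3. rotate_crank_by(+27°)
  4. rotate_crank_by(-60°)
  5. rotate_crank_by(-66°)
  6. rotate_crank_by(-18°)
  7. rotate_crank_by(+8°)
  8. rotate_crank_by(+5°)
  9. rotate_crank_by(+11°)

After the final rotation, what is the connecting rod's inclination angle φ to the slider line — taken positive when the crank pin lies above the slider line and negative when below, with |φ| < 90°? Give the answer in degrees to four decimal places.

-5.4539

set_geometry: r = 32 mm, L = 130 mm, e = 3 mm; θ ← 0°
rotate_crank_by(+76°): θ ← 0° +76° = 76°
rotate_crank_by(+27°): θ ← 76° +27° = 103°
rotate_crank_by(-60°): θ ← 103° -60° = 43°
rotate_crank_by(-66°): θ ← 43° -66° = -23°
rotate_crank_by(-18°): θ ← -23° -18° = -41°
rotate_crank_by(+8°): θ ← -41° +8° = -33°
rotate_crank_by(+5°): θ ← -33° +5° = -28°
rotate_crank_by(+11°): θ ← -28° +11° = -17°
crank pin P = (r cos θ, r sin θ) = (30.601752, -9.355895)
h = r sin θ − e = -9.355895 − 3 = -12.355895
sin φ = h / L = -12.355895 / 130 = -0.09504534
φ = arcsin(-0.09504534) = -5.453930°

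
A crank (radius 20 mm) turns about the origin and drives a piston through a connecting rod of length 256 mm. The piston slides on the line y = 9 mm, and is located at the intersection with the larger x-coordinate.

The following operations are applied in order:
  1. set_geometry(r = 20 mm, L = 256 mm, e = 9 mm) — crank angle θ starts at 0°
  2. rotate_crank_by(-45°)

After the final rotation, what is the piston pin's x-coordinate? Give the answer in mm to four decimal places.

269.0940

set_geometry: r = 20 mm, L = 256 mm, e = 9 mm; θ ← 0°
rotate_crank_by(-45°): θ ← 0° -45° = -45°
crank pin P = (r cos θ, r sin θ) = (14.142136, -14.142136)
h = r sin θ − e = -14.142136 − 9 = -23.142136
x = r cos θ + √(L² − h²) = 14.142136 + √(65536.0 − 535.5584) = 14.142136 + 254.951842 = 269.093977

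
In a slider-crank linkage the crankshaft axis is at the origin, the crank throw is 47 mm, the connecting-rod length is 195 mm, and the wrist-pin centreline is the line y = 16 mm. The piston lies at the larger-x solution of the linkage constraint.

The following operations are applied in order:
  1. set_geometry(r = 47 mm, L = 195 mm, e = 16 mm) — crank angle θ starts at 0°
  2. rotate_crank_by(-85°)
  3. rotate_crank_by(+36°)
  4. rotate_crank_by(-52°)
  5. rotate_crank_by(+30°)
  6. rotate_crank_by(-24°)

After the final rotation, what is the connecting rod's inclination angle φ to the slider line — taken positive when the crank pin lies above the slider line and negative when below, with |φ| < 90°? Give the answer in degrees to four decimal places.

set_geometry: r = 47 mm, L = 195 mm, e = 16 mm; θ ← 0°
rotate_crank_by(-85°): θ ← 0° -85° = -85°
rotate_crank_by(+36°): θ ← -85° +36° = -49°
rotate_crank_by(-52°): θ ← -49° -52° = -101°
rotate_crank_by(+30°): θ ← -101° +30° = -71°
rotate_crank_by(-24°): θ ← -71° -24° = -95°
crank pin P = (r cos θ, r sin θ) = (-4.096320, -46.821151)
h = r sin θ − e = -46.821151 − 16 = -62.821151
sin φ = h / L = -62.821151 / 195 = -0.32215975
φ = arcsin(-0.32215975) = -18.793588°

-18.7936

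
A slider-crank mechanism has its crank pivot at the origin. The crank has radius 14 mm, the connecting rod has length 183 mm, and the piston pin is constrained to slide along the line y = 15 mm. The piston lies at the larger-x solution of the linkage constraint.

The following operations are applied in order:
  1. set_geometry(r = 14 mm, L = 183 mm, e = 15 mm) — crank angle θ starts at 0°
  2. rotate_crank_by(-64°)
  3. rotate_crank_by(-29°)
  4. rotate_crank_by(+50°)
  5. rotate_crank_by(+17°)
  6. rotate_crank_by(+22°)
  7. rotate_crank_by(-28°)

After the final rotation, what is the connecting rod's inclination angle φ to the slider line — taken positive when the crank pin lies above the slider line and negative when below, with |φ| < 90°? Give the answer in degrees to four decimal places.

set_geometry: r = 14 mm, L = 183 mm, e = 15 mm; θ ← 0°
rotate_crank_by(-64°): θ ← 0° -64° = -64°
rotate_crank_by(-29°): θ ← -64° -29° = -93°
rotate_crank_by(+50°): θ ← -93° +50° = -43°
rotate_crank_by(+17°): θ ← -43° +17° = -26°
rotate_crank_by(+22°): θ ← -26° +22° = -4°
rotate_crank_by(-28°): θ ← -4° -28° = -32°
crank pin P = (r cos θ, r sin θ) = (11.872673, -7.418870)
h = r sin θ − e = -7.418870 − 15 = -22.418870
sin φ = h / L = -22.418870 / 183 = -0.12250748
φ = arcsin(-0.12250748) = -7.036839°

-7.0368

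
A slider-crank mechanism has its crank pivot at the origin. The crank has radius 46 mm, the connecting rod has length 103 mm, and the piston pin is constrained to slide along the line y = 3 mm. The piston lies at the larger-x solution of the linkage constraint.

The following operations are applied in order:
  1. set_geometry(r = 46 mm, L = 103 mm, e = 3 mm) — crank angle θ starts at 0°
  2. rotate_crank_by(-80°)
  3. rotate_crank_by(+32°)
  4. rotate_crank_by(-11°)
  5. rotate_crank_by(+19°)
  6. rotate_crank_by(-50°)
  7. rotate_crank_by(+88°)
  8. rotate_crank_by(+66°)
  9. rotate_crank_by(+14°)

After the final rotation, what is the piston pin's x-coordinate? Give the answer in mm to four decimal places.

103.6141

set_geometry: r = 46 mm, L = 103 mm, e = 3 mm; θ ← 0°
rotate_crank_by(-80°): θ ← 0° -80° = -80°
rotate_crank_by(+32°): θ ← -80° +32° = -48°
rotate_crank_by(-11°): θ ← -48° -11° = -59°
rotate_crank_by(+19°): θ ← -59° +19° = -40°
rotate_crank_by(-50°): θ ← -40° -50° = -90°
rotate_crank_by(+88°): θ ← -90° +88° = -2°
rotate_crank_by(+66°): θ ← -2° +66° = 64°
rotate_crank_by(+14°): θ ← 64° +14° = 78°
crank pin P = (r cos θ, r sin θ) = (9.563938, 44.994790)
h = r sin θ − e = 44.994790 − 3 = 41.994790
x = r cos θ + √(L² − h²) = 9.563938 + √(10609.0 − 1763.5624) = 9.563938 + 94.050187 = 103.614125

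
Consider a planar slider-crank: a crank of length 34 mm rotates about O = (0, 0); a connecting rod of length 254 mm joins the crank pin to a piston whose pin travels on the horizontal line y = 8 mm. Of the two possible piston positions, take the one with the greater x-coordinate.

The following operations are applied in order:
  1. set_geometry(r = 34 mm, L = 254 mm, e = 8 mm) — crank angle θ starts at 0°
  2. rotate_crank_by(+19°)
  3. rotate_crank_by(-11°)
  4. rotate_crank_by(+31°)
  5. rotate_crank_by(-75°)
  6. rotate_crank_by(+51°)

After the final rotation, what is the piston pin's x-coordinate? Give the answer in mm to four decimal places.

set_geometry: r = 34 mm, L = 254 mm, e = 8 mm; θ ← 0°
rotate_crank_by(+19°): θ ← 0° +19° = 19°
rotate_crank_by(-11°): θ ← 19° -11° = 8°
rotate_crank_by(+31°): θ ← 8° +31° = 39°
rotate_crank_by(-75°): θ ← 39° -75° = -36°
rotate_crank_by(+51°): θ ← -36° +51° = 15°
crank pin P = (r cos θ, r sin θ) = (32.841478, 8.799848)
h = r sin θ − e = 8.799848 − 8 = 0.799848
x = r cos θ + √(L² − h²) = 32.841478 + √(64516.0 − 0.6398) = 32.841478 + 253.998741 = 286.840219

286.8402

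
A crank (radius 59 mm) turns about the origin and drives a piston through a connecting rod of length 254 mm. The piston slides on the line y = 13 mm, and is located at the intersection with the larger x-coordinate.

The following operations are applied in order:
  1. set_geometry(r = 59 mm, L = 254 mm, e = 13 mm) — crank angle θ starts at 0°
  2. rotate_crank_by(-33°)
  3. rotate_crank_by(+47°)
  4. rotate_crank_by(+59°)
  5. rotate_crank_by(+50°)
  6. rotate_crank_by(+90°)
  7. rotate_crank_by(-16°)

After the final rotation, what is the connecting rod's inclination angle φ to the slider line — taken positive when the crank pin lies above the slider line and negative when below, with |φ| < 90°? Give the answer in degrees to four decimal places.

set_geometry: r = 59 mm, L = 254 mm, e = 13 mm; θ ← 0°
rotate_crank_by(-33°): θ ← 0° -33° = -33°
rotate_crank_by(+47°): θ ← -33° +47° = 14°
rotate_crank_by(+59°): θ ← 14° +59° = 73°
rotate_crank_by(+50°): θ ← 73° +50° = 123°
rotate_crank_by(+90°): θ ← 123° +90° = 213°
rotate_crank_by(-16°): θ ← 213° -16° = 197°
crank pin P = (r cos θ, r sin θ) = (-56.421981, -17.249931)
h = r sin θ − e = -17.249931 − 13 = -30.249931
sin φ = h / L = -30.249931 / 254 = -0.11909421
φ = arcsin(-0.11909421) = -6.839830°

-6.8398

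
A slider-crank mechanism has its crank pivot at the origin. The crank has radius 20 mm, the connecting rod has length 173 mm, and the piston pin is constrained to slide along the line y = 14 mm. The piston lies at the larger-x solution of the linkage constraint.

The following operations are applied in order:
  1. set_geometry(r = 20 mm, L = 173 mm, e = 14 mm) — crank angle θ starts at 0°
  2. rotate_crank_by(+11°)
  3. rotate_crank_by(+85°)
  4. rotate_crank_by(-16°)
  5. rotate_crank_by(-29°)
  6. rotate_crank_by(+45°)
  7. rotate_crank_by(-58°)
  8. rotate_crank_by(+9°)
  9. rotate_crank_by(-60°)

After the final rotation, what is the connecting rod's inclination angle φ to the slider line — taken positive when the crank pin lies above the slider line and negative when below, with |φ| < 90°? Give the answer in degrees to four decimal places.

-6.1384

set_geometry: r = 20 mm, L = 173 mm, e = 14 mm; θ ← 0°
rotate_crank_by(+11°): θ ← 0° +11° = 11°
rotate_crank_by(+85°): θ ← 11° +85° = 96°
rotate_crank_by(-16°): θ ← 96° -16° = 80°
rotate_crank_by(-29°): θ ← 80° -29° = 51°
rotate_crank_by(+45°): θ ← 51° +45° = 96°
rotate_crank_by(-58°): θ ← 96° -58° = 38°
rotate_crank_by(+9°): θ ← 38° +9° = 47°
rotate_crank_by(-60°): θ ← 47° -60° = -13°
crank pin P = (r cos θ, r sin θ) = (19.487401, -4.499021)
h = r sin θ − e = -4.499021 − 14 = -18.499021
sin φ = h / L = -18.499021 / 173 = -0.10693076
φ = arcsin(-0.10693076) = -6.138417°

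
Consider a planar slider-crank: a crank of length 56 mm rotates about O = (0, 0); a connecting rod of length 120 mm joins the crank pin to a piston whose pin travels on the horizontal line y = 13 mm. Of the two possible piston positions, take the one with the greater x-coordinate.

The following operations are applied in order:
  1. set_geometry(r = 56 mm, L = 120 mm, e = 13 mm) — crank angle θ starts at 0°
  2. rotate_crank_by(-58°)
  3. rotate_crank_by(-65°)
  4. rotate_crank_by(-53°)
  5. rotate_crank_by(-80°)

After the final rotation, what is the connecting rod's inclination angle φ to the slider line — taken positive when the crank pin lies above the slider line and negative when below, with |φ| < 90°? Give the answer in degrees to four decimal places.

set_geometry: r = 56 mm, L = 120 mm, e = 13 mm; θ ← 0°
rotate_crank_by(-58°): θ ← 0° -58° = -58°
rotate_crank_by(-65°): θ ← -58° -65° = -123°
rotate_crank_by(-53°): θ ← -123° -53° = -176°
rotate_crank_by(-80°): θ ← -176° -80° = -256°
crank pin P = (r cos θ, r sin θ) = (-13.547626, 54.336561)
h = r sin θ − e = 54.336561 − 13 = 41.336561
sin φ = h / L = 41.336561 / 120 = 0.34447134
φ = arcsin(0.34447134) = 20.149528°

20.1495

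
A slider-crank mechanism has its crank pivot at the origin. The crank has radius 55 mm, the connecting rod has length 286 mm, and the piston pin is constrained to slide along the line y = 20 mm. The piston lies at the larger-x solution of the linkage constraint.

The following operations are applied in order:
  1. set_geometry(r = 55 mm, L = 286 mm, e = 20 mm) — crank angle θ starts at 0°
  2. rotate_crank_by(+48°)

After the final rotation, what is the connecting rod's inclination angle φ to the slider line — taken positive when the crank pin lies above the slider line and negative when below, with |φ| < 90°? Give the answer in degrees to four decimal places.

4.1853

set_geometry: r = 55 mm, L = 286 mm, e = 20 mm; θ ← 0°
rotate_crank_by(+48°): θ ← 0° +48° = 48°
crank pin P = (r cos θ, r sin θ) = (36.802183, 40.872965)
h = r sin θ − e = 40.872965 − 20 = 20.872965
sin φ = h / L = 20.872965 / 286 = 0.07298240
φ = arcsin(0.07298240) = 4.185304°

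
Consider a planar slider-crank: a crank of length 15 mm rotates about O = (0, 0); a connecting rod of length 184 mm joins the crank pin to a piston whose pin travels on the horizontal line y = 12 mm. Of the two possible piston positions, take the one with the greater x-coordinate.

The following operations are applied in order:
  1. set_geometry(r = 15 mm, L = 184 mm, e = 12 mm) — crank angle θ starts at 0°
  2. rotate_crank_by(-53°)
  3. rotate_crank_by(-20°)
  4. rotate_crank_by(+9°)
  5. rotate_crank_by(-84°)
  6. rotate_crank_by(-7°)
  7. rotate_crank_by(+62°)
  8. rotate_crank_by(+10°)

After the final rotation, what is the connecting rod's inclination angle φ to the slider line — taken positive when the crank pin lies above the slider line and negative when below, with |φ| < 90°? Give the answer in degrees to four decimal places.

-8.4028

set_geometry: r = 15 mm, L = 184 mm, e = 12 mm; θ ← 0°
rotate_crank_by(-53°): θ ← 0° -53° = -53°
rotate_crank_by(-20°): θ ← -53° -20° = -73°
rotate_crank_by(+9°): θ ← -73° +9° = -64°
rotate_crank_by(-84°): θ ← -64° -84° = -148°
rotate_crank_by(-7°): θ ← -148° -7° = -155°
rotate_crank_by(+62°): θ ← -155° +62° = -93°
rotate_crank_by(+10°): θ ← -93° +10° = -83°
crank pin P = (r cos θ, r sin θ) = (1.828040, -14.888192)
h = r sin θ − e = -14.888192 − 12 = -26.888192
sin φ = h / L = -26.888192 / 184 = -0.14613148
φ = arcsin(-0.14613148) = -8.402806°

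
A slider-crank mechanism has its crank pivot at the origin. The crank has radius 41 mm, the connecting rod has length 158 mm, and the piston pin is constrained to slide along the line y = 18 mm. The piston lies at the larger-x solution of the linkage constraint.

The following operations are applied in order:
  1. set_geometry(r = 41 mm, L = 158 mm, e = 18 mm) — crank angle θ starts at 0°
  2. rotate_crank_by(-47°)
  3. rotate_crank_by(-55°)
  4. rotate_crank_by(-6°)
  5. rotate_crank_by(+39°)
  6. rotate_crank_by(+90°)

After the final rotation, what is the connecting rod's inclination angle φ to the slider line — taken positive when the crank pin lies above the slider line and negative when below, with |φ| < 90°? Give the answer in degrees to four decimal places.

-1.1993

set_geometry: r = 41 mm, L = 158 mm, e = 18 mm; θ ← 0°
rotate_crank_by(-47°): θ ← 0° -47° = -47°
rotate_crank_by(-55°): θ ← -47° -55° = -102°
rotate_crank_by(-6°): θ ← -102° -6° = -108°
rotate_crank_by(+39°): θ ← -108° +39° = -69°
rotate_crank_by(+90°): θ ← -69° +90° = 21°
crank pin P = (r cos θ, r sin θ) = (38.276797, 14.693086)
h = r sin θ − e = 14.693086 − 18 = -3.306914
sin φ = h / L = -3.306914 / 158 = -0.02092984
φ = arcsin(-0.02092984) = -1.199279°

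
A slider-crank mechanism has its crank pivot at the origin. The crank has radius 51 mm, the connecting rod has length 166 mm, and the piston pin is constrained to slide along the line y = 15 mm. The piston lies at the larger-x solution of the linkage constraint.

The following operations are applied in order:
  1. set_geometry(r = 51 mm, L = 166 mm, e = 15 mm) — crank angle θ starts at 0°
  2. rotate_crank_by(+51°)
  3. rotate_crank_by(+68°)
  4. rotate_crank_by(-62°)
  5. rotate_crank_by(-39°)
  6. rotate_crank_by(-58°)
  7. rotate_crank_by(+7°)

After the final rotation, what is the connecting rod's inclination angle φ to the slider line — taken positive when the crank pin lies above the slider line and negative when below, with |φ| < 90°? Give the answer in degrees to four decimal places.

set_geometry: r = 51 mm, L = 166 mm, e = 15 mm; θ ← 0°
rotate_crank_by(+51°): θ ← 0° +51° = 51°
rotate_crank_by(+68°): θ ← 51° +68° = 119°
rotate_crank_by(-62°): θ ← 119° -62° = 57°
rotate_crank_by(-39°): θ ← 57° -39° = 18°
rotate_crank_by(-58°): θ ← 18° -58° = -40°
rotate_crank_by(+7°): θ ← -40° +7° = -33°
crank pin P = (r cos θ, r sin θ) = (42.772199, -27.776591)
h = r sin θ − e = -27.776591 − 15 = -42.776591
sin φ = h / L = -42.776591 / 166 = -0.25769031
φ = arcsin(-0.25769031) = -14.933057°

-14.9331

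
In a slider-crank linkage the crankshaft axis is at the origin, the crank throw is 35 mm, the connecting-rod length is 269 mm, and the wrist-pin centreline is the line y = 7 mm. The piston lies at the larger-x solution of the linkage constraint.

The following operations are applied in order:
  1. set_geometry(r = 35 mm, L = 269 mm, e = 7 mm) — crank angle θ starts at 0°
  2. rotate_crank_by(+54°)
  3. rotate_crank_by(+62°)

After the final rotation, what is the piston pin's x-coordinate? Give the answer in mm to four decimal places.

252.5428

set_geometry: r = 35 mm, L = 269 mm, e = 7 mm; θ ← 0°
rotate_crank_by(+54°): θ ← 0° +54° = 54°
rotate_crank_by(+62°): θ ← 54° +62° = 116°
crank pin P = (r cos θ, r sin θ) = (-15.342990, 31.457792)
h = r sin θ − e = 31.457792 − 7 = 24.457792
x = r cos θ + √(L² − h²) = -15.342990 + √(72361.0 − 598.1836) = -15.342990 + 267.885827 = 252.542837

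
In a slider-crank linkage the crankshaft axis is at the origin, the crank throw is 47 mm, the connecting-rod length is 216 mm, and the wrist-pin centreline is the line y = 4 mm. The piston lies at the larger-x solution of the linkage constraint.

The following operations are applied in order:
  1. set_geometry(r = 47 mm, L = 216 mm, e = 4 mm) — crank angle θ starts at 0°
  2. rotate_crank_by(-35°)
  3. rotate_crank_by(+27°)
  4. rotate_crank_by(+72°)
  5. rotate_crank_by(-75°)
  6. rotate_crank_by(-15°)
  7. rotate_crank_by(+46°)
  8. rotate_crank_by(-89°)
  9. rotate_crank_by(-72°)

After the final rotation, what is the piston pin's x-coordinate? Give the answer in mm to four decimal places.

176.8483

set_geometry: r = 47 mm, L = 216 mm, e = 4 mm; θ ← 0°
rotate_crank_by(-35°): θ ← 0° -35° = -35°
rotate_crank_by(+27°): θ ← -35° +27° = -8°
rotate_crank_by(+72°): θ ← -8° +72° = 64°
rotate_crank_by(-75°): θ ← 64° -75° = -11°
rotate_crank_by(-15°): θ ← -11° -15° = -26°
rotate_crank_by(+46°): θ ← -26° +46° = 20°
rotate_crank_by(-89°): θ ← 20° -89° = -69°
rotate_crank_by(-72°): θ ← -69° -72° = -141°
crank pin P = (r cos θ, r sin θ) = (-36.525860, -29.578058)
h = r sin θ − e = -29.578058 − 4 = -33.578058
x = r cos θ + √(L² − h²) = -36.525860 + √(46656.0 − 1127.4860) = -36.525860 + 213.374117 = 176.848257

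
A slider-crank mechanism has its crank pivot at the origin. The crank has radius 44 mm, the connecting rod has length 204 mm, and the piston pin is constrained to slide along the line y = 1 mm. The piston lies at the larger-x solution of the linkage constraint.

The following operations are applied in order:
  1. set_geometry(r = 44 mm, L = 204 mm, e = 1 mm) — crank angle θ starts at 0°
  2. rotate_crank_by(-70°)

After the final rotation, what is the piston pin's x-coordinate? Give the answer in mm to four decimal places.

214.6053

set_geometry: r = 44 mm, L = 204 mm, e = 1 mm; θ ← 0°
rotate_crank_by(-70°): θ ← 0° -70° = -70°
crank pin P = (r cos θ, r sin θ) = (15.048886, -41.346475)
h = r sin θ − e = -41.346475 − 1 = -42.346475
x = r cos θ + √(L² − h²) = 15.048886 + √(41616.0 − 1793.2240) = 15.048886 + 199.556448 = 214.605335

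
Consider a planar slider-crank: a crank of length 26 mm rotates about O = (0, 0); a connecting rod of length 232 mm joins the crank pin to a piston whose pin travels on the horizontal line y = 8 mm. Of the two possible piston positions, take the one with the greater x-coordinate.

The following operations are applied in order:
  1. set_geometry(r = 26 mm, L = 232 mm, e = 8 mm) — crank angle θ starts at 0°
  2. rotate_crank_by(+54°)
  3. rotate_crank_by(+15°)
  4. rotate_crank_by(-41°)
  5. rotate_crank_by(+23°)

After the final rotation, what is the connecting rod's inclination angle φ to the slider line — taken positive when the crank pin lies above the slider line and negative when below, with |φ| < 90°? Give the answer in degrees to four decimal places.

3.0158

set_geometry: r = 26 mm, L = 232 mm, e = 8 mm; θ ← 0°
rotate_crank_by(+54°): θ ← 0° +54° = 54°
rotate_crank_by(+15°): θ ← 54° +15° = 69°
rotate_crank_by(-41°): θ ← 69° -41° = 28°
rotate_crank_by(+23°): θ ← 28° +23° = 51°
crank pin P = (r cos θ, r sin θ) = (16.362330, 20.205795)
h = r sin θ − e = 20.205795 − 8 = 12.205795
sin φ = h / L = 12.205795 / 232 = 0.05261119
φ = arcsin(0.05261119) = 3.015791°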